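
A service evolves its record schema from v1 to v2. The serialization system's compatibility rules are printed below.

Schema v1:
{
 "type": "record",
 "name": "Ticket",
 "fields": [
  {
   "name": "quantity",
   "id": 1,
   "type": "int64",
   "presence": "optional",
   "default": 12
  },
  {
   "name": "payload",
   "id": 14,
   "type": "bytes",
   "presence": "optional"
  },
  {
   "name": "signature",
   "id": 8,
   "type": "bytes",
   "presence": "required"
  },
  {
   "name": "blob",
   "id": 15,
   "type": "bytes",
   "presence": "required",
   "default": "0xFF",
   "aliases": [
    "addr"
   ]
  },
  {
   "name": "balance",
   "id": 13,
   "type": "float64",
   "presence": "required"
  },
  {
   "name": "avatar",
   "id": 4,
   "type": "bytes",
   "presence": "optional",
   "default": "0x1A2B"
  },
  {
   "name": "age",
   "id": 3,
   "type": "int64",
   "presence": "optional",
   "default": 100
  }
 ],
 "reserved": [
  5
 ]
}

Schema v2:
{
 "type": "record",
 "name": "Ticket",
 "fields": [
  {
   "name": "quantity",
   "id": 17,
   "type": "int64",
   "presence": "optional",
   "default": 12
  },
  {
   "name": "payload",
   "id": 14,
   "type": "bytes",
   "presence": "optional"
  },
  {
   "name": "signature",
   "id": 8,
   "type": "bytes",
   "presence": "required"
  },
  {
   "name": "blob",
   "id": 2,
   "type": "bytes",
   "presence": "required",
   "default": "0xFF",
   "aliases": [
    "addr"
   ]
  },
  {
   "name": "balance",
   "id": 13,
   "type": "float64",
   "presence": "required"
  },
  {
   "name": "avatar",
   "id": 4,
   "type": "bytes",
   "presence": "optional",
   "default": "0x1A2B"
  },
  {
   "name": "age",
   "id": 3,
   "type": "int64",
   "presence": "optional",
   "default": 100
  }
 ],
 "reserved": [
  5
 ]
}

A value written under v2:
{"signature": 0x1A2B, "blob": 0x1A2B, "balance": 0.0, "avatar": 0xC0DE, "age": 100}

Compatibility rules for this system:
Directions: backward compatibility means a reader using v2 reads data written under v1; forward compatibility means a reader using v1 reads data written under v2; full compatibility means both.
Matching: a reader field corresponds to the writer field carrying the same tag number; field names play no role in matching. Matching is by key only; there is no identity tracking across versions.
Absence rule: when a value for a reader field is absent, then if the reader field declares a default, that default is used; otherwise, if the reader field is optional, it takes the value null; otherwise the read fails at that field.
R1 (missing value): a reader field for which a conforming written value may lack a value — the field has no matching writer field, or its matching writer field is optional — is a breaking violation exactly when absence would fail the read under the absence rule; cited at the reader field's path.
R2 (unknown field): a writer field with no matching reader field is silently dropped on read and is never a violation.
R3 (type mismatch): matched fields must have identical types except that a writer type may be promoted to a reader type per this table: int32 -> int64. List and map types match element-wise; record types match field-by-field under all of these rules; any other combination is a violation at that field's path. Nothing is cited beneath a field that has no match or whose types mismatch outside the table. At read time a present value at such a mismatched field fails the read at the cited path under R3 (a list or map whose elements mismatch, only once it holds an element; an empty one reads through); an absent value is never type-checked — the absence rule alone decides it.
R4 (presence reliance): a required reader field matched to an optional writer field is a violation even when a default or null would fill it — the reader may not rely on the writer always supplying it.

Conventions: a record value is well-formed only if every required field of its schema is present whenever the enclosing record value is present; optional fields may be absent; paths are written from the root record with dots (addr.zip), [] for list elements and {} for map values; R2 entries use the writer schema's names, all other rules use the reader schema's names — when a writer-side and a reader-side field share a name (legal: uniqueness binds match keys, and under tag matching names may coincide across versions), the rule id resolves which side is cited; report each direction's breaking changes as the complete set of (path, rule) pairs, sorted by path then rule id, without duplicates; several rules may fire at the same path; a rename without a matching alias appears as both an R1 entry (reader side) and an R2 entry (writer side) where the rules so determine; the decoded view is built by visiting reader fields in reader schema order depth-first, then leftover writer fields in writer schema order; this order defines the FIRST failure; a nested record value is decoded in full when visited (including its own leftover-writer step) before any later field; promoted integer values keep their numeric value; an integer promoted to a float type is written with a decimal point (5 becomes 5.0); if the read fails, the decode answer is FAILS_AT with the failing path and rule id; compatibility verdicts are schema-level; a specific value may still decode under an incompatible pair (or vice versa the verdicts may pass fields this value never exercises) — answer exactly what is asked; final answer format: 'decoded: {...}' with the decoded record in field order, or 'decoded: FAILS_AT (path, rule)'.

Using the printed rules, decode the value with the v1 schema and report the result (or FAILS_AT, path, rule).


each type pair in Ticket: writer, then reader
decode (reader v1):
  quantity := 12 (no value, default fills)
  payload := null (not supplied -> null)
  signature := 0x1A2B
  blob := 0xFF (no value, default fills)
  balance := 0.0
  avatar := 0xC0DE
  age := 100
  writer blob: unmatched, discarded
  => decoded: {"quantity": 12, "payload": null, "signature": 0x1A2B, "blob": 0xFF, "balance": 0.0, "avatar": 0xC0DE, "age": 100}
checking off the Ticket differences that do not matter here:
  field quantity in record Ticket: tag 1 changed to 17 -> fires no rule on Ticket under this dialect and leaves the result unchanged

decoded: {"quantity": 12, "payload": null, "signature": 0x1A2B, "blob": 0xFF, "balance": 0.0, "avatar": 0xC0DE, "age": 100}


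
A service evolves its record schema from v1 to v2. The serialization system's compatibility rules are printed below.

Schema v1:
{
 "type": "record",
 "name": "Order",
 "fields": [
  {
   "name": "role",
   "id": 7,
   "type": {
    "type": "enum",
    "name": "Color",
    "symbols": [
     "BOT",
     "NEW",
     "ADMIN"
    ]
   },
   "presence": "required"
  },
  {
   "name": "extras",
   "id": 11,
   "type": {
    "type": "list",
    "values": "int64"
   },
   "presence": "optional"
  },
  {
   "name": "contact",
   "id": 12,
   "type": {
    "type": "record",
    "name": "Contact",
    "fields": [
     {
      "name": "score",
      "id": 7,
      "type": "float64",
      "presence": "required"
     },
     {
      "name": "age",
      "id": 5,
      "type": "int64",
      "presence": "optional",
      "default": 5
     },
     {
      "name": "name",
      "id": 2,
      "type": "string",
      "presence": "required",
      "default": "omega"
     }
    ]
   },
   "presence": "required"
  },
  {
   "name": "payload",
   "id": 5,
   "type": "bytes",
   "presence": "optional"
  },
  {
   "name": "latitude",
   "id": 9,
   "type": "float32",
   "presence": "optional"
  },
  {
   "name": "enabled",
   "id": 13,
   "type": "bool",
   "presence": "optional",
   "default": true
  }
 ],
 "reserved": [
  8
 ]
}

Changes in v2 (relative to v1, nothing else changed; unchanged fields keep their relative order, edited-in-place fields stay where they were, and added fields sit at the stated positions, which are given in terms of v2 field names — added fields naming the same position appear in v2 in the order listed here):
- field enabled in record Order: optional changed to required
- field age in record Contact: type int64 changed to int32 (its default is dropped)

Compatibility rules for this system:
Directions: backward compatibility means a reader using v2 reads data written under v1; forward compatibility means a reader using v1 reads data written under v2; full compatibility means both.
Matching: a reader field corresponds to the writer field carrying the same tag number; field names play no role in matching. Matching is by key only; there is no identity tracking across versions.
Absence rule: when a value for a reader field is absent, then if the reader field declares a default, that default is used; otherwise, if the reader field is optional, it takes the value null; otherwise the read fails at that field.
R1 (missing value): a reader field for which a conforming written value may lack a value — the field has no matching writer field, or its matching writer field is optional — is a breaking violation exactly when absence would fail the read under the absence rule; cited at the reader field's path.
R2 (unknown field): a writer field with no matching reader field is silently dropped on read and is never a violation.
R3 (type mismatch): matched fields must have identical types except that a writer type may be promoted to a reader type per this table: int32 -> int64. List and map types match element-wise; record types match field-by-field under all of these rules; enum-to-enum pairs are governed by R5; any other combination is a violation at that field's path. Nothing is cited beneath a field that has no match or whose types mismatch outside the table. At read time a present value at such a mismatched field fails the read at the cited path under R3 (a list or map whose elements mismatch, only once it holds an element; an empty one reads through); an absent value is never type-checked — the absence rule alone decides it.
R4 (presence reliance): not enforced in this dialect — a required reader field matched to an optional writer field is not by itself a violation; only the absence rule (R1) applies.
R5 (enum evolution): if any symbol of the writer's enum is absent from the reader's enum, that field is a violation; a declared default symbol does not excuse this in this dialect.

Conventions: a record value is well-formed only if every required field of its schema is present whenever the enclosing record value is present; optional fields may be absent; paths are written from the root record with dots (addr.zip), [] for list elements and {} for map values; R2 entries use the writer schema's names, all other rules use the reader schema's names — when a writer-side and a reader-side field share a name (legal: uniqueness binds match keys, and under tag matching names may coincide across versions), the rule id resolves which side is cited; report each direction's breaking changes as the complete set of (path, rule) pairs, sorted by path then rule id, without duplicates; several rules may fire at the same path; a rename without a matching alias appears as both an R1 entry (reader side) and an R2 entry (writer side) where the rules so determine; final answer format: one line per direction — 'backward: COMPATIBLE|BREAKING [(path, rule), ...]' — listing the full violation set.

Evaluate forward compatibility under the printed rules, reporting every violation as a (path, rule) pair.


in Order below, arrows point writer -> reader
forward for Order (reader v1, writer v2):
  Color -> Color, writer required: role aligns to role
  list<int64> -> list<int64>, writer optional: extras aligns to extras
  Contact -> Contact, writer required: contact aligns to contact
  bytes -> bytes, writer optional: payload aligns to payload
  float32 -> float32, writer optional: latitude aligns to latitude
  bool -> bool, writer required: enabled aligns to enabled
  float64 -> float64, writer required: contact.score aligns to contact.score
  int32 -> int64, writer optional: contact.age aligns to contact.age
  string -> string, writer required: contact.name aligns to contact.name
  => forward verdict for Order: COMPATIBLE, no violations
the other Order changes do not affect what is asked:
  field enabled in record Order: optional changed to required -> inert for the asked Order verdict: nothing fires
  field age in record Contact: type int64 changed to int32 (its default is dropped) -> fires only in the backward direction of Order, which is not asked here

forward: COMPATIBLE []


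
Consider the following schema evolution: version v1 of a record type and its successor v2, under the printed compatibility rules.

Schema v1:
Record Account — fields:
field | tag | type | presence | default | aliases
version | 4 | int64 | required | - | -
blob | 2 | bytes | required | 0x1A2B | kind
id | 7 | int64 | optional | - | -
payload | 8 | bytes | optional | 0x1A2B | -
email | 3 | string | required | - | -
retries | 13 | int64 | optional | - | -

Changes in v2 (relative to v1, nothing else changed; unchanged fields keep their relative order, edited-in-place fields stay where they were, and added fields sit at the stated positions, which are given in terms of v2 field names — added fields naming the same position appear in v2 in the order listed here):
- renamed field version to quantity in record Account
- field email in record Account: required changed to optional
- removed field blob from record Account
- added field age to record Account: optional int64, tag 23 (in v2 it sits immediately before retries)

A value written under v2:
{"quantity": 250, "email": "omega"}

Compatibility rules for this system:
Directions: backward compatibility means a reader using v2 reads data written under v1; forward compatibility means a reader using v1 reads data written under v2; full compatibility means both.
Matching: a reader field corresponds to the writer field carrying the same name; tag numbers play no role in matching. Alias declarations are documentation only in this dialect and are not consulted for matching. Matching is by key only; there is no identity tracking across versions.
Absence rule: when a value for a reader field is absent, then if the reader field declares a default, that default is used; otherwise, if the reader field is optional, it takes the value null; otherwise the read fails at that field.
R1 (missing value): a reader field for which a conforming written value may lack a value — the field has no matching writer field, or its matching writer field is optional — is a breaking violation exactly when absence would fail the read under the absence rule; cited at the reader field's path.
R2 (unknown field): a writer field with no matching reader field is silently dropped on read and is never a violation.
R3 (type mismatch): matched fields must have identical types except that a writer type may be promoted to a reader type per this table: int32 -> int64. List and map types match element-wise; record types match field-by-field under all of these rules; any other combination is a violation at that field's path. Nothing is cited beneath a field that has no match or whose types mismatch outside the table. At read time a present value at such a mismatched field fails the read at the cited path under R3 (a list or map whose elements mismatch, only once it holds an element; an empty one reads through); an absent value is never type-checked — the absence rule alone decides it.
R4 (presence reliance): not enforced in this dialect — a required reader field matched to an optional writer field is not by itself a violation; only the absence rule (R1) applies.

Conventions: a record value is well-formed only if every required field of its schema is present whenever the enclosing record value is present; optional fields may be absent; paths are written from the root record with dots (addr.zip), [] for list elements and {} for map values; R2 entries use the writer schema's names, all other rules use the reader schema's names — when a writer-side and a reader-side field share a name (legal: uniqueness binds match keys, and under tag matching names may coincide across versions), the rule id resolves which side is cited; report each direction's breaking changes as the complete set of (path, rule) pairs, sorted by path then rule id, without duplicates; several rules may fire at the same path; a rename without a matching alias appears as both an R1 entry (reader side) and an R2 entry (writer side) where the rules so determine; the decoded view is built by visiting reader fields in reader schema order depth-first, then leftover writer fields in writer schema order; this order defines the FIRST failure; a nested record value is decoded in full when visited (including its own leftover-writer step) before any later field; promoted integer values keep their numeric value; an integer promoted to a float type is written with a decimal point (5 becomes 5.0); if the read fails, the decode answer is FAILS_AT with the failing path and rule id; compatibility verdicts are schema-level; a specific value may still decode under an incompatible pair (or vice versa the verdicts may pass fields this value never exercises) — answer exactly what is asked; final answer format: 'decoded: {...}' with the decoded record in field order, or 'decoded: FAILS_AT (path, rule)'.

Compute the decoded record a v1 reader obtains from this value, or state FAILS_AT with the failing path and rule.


decoded: FAILS_AT (version, R1)

in Account below, arrows point writer -> reader
decoding the Account value with the v1 reader:
  read fails at version under R1 (no fill)
  => FAILS_AT (version, R1)
the other Account changes do not affect what is asked:
  field email in record Account: required changed to optional -> schema-level compatibility only; this Account value's decode is unchanged
  removed field blob from record Account -> no rule fires on it and the decoded Account view is identical with or without it
  added field age to record Account: optional int64, tag 23 (in v2 it sits immediately before retries) -> no rule fires on it and the decoded Account view is identical with or without it


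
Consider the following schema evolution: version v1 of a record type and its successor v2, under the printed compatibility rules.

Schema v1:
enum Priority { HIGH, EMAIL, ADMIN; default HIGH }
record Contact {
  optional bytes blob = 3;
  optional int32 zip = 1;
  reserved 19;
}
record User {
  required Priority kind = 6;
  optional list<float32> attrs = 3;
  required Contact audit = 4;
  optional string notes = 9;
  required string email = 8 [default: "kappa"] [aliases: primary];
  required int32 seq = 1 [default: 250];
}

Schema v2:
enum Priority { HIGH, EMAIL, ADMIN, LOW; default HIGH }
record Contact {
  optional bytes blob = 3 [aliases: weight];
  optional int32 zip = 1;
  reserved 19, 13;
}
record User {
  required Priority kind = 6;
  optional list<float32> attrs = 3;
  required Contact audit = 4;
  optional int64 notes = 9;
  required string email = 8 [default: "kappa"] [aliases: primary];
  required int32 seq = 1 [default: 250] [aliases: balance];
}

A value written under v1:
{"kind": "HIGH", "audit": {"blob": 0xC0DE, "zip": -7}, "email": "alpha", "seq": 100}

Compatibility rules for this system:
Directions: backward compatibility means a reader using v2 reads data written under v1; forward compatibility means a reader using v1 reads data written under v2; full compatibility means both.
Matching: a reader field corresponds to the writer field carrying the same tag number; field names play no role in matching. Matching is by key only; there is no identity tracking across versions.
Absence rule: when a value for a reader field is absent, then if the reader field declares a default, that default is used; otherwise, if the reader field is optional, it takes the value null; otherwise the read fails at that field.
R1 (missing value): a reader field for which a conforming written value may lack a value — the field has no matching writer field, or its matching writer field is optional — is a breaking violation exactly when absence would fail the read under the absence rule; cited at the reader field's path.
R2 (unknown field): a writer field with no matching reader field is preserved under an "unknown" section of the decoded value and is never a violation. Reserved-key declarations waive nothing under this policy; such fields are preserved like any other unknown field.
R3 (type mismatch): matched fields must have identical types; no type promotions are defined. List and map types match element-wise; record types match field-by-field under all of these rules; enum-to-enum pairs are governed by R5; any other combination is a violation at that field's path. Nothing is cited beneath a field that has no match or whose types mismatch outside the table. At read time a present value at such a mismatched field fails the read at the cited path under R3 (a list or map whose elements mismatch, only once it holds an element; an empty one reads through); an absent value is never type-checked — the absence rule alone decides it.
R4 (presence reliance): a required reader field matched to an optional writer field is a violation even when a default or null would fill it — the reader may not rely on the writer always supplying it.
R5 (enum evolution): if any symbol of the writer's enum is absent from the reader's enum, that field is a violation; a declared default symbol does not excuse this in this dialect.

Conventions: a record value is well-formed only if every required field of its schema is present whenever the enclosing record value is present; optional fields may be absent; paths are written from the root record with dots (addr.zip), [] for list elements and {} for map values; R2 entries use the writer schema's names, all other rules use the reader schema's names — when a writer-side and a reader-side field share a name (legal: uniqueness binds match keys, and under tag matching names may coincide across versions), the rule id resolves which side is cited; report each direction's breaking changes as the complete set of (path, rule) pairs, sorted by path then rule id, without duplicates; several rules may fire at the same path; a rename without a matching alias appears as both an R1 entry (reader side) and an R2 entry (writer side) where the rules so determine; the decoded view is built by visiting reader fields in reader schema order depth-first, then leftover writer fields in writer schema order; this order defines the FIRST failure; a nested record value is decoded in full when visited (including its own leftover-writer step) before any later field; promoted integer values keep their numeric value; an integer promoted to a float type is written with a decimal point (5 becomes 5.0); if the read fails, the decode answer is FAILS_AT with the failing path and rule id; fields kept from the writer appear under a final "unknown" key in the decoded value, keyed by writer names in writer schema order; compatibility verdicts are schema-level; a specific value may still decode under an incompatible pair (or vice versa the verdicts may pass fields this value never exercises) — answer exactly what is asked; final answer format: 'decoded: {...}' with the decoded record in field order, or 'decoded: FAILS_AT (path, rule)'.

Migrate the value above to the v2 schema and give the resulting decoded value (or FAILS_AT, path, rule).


each type pair in User: writer, then reader
decode (reader v2):
  kind := "HIGH"
  attrs := null (absent, optional -> null)
  audit.blob := 0xC0DE
  audit.zip := -7
  notes := null (absent, optional -> null)
  email := "alpha"
  seq := 100
  => decoded: {"kind": "HIGH", "attrs": null, "audit": {"blob": 0xC0DE, "zip": -7}, "notes": null, "email": "alpha", "seq": 100}
the other User changes do not affect what is asked:
  enum Priority (field kind in record User): symbol LOW added -> matters for User compatibility verdicts, not for this value's decode
  field notes in record User: type string changed to int64 -> matters for User compatibility verdicts, not for this value's decode

decoded: {"kind": "HIGH", "attrs": null, "audit": {"blob": 0xC0DE, "zip": -7}, "notes": null, "email": "alpha", "seq": 100}


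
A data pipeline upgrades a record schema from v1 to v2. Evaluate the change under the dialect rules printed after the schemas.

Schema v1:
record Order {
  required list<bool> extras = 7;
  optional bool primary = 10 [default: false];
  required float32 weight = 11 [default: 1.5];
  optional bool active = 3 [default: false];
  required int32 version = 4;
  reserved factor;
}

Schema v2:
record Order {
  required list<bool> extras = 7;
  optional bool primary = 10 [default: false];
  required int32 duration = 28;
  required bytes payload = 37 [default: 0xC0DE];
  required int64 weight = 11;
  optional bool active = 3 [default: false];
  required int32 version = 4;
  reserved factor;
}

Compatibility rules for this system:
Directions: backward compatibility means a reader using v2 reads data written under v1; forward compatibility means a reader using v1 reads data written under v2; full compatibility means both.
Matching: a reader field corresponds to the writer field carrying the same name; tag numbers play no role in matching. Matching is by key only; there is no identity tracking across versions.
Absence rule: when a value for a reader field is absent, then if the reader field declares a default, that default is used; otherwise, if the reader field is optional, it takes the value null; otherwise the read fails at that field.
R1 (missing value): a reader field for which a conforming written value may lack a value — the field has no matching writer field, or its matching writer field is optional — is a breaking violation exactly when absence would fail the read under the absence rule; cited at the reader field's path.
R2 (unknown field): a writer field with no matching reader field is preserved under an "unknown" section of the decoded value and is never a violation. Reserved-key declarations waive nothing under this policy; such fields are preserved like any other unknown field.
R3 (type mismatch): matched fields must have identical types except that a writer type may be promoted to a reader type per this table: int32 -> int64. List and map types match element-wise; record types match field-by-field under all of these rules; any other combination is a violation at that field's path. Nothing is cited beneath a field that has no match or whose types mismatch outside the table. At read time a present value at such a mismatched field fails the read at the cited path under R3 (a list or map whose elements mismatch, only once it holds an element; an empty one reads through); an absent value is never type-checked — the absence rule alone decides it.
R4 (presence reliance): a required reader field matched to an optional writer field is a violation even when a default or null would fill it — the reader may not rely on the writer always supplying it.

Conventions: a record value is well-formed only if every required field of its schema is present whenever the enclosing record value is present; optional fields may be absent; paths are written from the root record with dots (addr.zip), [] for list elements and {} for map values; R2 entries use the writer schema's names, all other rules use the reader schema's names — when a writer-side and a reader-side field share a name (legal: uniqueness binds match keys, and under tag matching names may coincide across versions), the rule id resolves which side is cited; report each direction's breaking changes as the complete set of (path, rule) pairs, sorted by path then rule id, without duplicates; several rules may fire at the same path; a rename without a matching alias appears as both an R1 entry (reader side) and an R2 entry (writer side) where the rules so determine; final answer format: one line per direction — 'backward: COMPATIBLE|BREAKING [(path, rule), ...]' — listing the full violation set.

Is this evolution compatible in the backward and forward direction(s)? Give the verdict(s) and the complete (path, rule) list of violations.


backward: BREAKING [(duration, R1), (weight, R3)]; forward: BREAKING [(weight, R3)]

the writer's type comes first in each Order pair
backward for Order (reader v2, writer v1):
  list<bool> -> list<bool>, writer required: extras aligns to extras
  bool -> bool, writer optional: primary aligns to primary
  no writer field matches reader duration
  no writer field matches reader payload
  float32 -> int64, writer required: weight aligns to weight
  bool -> bool, writer optional: active aligns to active
  int32 -> int32, writer required: version aligns to version
  breaking: (duration, R1)
  breaking: (weight, R3)
  => backward verdict for Order: BREAKING, 2 violation(s)
forward for Order (reader v1, writer v2):
  list<bool> -> list<bool>, writer required: extras aligns to extras
  bool -> bool, writer optional: primary aligns to primary
  int64 -> float32, writer required: weight aligns to weight
  bool -> bool, writer optional: active aligns to active
  int32 -> int32, writer required: version aligns to version
  writer field duration has no reader counterpart
  writer field payload has no reader counterpart
  breaking: (weight, R3)
  => forward verdict for Order: BREAKING, 1 violation(s)


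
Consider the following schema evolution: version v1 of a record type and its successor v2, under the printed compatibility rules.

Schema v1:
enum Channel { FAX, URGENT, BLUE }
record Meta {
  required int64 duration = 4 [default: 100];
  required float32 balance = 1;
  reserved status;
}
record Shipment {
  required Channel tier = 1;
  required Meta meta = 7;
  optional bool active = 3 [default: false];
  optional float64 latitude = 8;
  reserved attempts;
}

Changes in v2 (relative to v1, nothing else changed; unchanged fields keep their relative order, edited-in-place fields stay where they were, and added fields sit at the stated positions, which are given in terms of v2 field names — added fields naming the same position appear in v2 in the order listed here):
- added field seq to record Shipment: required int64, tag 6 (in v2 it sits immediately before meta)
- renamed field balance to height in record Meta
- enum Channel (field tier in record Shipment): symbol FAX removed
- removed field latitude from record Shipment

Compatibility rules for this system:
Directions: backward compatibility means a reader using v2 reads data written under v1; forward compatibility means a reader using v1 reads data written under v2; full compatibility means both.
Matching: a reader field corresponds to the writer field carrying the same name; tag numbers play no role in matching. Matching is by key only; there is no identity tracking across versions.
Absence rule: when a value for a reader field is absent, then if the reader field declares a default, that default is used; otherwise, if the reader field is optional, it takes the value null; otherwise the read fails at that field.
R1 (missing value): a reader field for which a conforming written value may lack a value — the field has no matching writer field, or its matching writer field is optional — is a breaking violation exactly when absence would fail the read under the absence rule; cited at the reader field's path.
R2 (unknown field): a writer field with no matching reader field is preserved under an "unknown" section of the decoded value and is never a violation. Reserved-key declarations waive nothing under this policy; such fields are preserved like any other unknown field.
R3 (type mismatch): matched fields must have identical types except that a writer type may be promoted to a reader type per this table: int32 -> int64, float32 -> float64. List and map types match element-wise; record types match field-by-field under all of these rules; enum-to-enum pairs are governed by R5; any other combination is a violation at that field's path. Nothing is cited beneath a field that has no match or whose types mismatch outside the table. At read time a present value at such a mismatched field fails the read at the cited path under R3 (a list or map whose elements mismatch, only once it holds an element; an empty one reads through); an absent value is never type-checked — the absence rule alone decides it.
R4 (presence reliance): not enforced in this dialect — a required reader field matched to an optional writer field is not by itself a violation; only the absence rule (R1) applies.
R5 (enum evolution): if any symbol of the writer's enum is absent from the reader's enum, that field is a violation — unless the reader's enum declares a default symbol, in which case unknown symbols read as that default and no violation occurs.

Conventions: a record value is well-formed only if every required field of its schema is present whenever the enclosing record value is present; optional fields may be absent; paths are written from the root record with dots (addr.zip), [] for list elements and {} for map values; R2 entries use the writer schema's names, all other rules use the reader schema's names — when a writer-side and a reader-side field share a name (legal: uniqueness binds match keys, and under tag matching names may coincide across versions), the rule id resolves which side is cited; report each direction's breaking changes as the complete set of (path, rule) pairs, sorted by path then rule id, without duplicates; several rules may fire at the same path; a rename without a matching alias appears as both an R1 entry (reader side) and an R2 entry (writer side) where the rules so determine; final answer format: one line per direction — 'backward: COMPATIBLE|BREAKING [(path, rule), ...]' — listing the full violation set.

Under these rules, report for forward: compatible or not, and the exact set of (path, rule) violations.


forward: BREAKING [(meta.balance, R1)]

arrows below run writer -> reader for Shipment
forward analysis of Shipment with v1 as reader and v2 as writer:
  tier <- tier (Channel -> Channel, writer required)
  meta <- meta (Meta -> Meta, writer required)
  active <- active (bool -> bool, writer optional)
  latitude has no writer counterpart
  seq (writer side), unknown to reader
  meta.duration <- meta.duration (int64 -> int64, writer required)
  meta.balance has no writer counterpart
  meta.height (writer side), unknown to reader
  violation R1 at meta.balance
  => 1 violation(s): forward is BREAKING for Shipment
the other Shipment changes do not affect what is asked:
  added field seq to record Shipment: required int64, tag 6 (in v2 it sits immediately before meta) -> affects backward compatibility only, which is not asked
  enum Channel (field tier in record Shipment): symbol FAX removed -> affects backward compatibility only, which is not asked
  removed field latitude from record Shipment -> fires no rule on Shipment, leaving the asked answer as it is


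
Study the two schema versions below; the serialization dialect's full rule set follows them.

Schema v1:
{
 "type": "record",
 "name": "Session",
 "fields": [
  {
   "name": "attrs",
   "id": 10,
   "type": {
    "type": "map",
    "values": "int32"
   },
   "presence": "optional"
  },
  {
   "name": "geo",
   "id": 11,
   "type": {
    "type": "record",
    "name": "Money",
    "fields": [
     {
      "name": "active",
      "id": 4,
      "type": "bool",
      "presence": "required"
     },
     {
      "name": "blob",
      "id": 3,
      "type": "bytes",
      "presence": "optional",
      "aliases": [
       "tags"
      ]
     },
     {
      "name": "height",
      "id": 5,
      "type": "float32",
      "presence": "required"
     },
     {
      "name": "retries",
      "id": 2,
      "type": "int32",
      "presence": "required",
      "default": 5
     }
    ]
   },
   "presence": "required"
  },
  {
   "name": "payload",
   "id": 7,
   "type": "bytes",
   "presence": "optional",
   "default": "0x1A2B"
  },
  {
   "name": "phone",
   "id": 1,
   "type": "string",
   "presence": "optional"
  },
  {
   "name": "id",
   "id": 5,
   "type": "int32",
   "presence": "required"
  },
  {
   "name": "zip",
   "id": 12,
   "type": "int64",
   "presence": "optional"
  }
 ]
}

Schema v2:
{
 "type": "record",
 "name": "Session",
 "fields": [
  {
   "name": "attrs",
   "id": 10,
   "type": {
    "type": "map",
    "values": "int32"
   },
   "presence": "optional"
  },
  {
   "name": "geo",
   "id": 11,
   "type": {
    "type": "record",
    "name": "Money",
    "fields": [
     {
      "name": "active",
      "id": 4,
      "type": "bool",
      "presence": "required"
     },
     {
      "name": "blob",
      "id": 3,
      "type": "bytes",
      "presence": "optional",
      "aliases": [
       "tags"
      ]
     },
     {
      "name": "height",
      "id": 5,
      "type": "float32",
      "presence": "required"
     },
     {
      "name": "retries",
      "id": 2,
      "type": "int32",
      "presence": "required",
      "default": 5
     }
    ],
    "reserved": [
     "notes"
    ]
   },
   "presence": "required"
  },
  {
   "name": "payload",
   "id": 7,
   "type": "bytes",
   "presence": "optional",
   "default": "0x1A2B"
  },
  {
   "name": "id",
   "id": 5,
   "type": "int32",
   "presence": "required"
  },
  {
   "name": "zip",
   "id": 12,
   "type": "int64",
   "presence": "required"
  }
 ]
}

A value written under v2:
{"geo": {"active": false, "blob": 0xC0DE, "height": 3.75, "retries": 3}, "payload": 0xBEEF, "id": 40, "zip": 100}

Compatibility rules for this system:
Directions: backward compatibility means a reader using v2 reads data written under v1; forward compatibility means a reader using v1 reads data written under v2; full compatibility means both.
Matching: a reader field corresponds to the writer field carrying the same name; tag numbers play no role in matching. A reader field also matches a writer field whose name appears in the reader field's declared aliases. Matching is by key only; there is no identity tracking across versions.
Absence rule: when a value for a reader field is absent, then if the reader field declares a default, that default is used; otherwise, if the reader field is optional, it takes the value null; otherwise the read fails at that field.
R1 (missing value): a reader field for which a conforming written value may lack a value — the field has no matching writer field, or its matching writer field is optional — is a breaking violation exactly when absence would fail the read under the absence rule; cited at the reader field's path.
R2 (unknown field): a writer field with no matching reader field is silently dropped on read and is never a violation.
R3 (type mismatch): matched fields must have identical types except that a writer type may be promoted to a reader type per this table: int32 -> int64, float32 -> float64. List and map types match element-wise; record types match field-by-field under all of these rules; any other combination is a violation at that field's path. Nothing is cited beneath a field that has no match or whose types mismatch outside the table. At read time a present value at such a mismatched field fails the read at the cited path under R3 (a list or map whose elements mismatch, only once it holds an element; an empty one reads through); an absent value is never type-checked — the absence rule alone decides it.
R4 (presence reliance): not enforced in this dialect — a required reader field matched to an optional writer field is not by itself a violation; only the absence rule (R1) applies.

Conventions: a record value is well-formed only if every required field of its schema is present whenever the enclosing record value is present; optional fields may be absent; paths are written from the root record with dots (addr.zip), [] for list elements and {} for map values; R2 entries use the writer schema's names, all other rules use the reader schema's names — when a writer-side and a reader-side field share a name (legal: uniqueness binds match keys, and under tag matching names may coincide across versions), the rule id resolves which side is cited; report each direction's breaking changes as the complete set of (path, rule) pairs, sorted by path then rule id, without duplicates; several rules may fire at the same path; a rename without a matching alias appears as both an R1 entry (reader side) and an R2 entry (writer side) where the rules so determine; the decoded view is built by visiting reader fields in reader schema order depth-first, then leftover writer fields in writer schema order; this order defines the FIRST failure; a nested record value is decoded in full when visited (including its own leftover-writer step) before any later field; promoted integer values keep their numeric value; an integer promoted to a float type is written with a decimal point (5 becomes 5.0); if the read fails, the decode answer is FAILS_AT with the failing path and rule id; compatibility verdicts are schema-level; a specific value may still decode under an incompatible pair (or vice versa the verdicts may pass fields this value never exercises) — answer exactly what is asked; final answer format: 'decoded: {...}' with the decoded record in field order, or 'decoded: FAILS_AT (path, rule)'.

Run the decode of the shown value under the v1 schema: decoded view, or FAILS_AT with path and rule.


decoded: {"attrs": null, "geo": {"active": false, "blob": 0xC0DE, "height": 3.75, "retries": 3}, "payload": 0xBEEF, "phone": null, "id": 40, "zip": 100}

in Session below, arrows point writer -> reader
decode walk for Session under reader schema v1:
  attrs := null (missing; optional => null)
  geo.active := false
  geo.blob := 0xC0DE
  geo.height := 3.75
  geo.retries := 3
  payload := 0xBEEF
  phone := null (missing; optional => null)
  id := 40
  zip := 100
  => decoded: {"attrs": null, "geo": {"active": false, "blob": 0xC0DE, "height": 3.75, "retries": 3}, "payload": 0xBEEF, "phone": null, "id": 40, "zip": 100}
ruling out the remaining Session differences:
  removed field phone from record Session -> inert under this dialect — no rule fires on Session and the result does not move
  field zip in record Session: optional changed to required -> shifts the Session verdicts, not this decode
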